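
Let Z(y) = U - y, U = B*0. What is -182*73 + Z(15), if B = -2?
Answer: -13301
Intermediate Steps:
U = 0 (U = -2*0 = 0)
Z(y) = -y (Z(y) = 0 - y = -y)
-182*73 + Z(15) = -182*73 - 1*15 = -13286 - 15 = -13301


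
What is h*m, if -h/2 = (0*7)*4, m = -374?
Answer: 0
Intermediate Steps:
h = 0 (h = -2*0*7*4 = -0*4 = -2*0 = 0)
h*m = 0*(-374) = 0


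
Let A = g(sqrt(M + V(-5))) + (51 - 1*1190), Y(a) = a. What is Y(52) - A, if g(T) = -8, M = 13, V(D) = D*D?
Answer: 1199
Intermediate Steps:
V(D) = D**2
A = -1147 (A = -8 + (51 - 1*1190) = -8 + (51 - 1190) = -8 - 1139 = -1147)
Y(52) - A = 52 - 1*(-1147) = 52 + 1147 = 1199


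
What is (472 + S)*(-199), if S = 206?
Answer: -134922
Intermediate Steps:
(472 + S)*(-199) = (472 + 206)*(-199) = 678*(-199) = -134922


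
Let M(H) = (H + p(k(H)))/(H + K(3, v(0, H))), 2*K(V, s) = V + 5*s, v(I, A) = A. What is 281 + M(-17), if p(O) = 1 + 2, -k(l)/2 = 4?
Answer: 8156/29 ≈ 281.24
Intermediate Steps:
k(l) = -8 (k(l) = -2*4 = -8)
p(O) = 3
K(V, s) = V/2 + 5*s/2 (K(V, s) = (V + 5*s)/2 = V/2 + 5*s/2)
M(H) = (3 + H)/(3/2 + 7*H/2) (M(H) = (H + 3)/(H + ((½)*3 + 5*H/2)) = (3 + H)/(H + (3/2 + 5*H/2)) = (3 + H)/(3/2 + 7*H/2))
281 + M(-17) = 281 + 2*(3 - 17)/(3 + 7*(-17)) = 281 + 2*(-14)/(3 - 119) = 281 + 2*(-14)/(-116) = 281 + 2*(-1/116)*(-14) = 281 + 7/29 = 8156/29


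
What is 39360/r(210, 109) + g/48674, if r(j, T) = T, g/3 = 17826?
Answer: 960818871/2652733 ≈ 362.20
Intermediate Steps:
g = 53478 (g = 3*17826 = 53478)
39360/r(210, 109) + g/48674 = 39360/109 + 53478/48674 = 39360*(1/109) + 53478*(1/48674) = 39360/109 + 26739/24337 = 960818871/2652733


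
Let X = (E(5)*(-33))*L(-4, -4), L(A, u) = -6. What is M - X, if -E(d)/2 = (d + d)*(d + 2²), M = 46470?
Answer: 82110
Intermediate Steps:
E(d) = -4*d*(4 + d) (E(d) = -2*(d + d)*(d + 2²) = -2*2*d*(d + 4) = -2*2*d*(4 + d) = -4*d*(4 + d))
X = -35640 (X = (-4*5*(4 + 5)*(-33))*(-6) = (-4*5*9*(-33))*(-6) = -180*(-33)*(-6) = 5940*(-6) = -35640)
M - X = 46470 - 1*(-35640) = 46470 + 35640 = 82110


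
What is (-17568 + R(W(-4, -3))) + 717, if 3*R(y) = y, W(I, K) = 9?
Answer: -16848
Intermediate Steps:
R(y) = y/3
(-17568 + R(W(-4, -3))) + 717 = (-17568 + (⅓)*9) + 717 = (-17568 + 3) + 717 = -17565 + 717 = -16848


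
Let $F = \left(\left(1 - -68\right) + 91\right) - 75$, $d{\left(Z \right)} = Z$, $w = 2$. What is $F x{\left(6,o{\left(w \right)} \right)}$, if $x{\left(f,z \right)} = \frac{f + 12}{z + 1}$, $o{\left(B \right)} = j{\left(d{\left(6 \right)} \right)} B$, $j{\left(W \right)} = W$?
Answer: $\frac{1530}{13} \approx 117.69$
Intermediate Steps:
$F = 85$ ($F = \left(\left(1 + 68\right) + 91\right) - 75 = \left(69 + 91\right) - 75 = 160 - 75 = 85$)
$o{\left(B \right)} = 6 B$
$x{\left(f,z \right)} = \frac{12 + f}{1 + z}$
$F x{\left(6,o{\left(w \right)} \right)} = 85 \frac{12 + 6}{1 + 6 \cdot 2} = 85 \frac{1}{1 + 12} \cdot 18 = 85 \cdot \frac{1}{13} \cdot 18 = 85 \cdot \frac{18}{13} = \frac{1530}{13}$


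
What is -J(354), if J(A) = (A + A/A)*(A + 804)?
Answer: -411090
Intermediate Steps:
J(A) = (1 + A)*(804 + A) (J(A) = (A + 1)*(804 + A) = (1 + A)*(804 + A))
-J(354) = -(804 + 354**2 + 805*354) = -(804 + 125316 + 284970) = -1*411090 = -411090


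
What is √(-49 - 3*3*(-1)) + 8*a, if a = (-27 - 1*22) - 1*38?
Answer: -696 + 2*I*√10 ≈ -696.0 + 6.3246*I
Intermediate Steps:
a = -87 (a = (-27 - 22) - 38 = -49 - 38 = -87)
√(-49 - 3*3*(-1)) + 8*a = √(-49 - 3*3*(-1)) + 8*(-87) = √(-49 - 9*(-1)) - 696 = √(-49 + 9) - 696 = √(-40) - 696 = 2*I*√10 - 696 = -696 + 2*I*√10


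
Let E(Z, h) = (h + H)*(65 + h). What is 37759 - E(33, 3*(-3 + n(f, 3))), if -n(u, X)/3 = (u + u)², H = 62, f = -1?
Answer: 37419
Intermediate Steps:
n(u, X) = -12*u² (n(u, X) = -3*(u + u)² = -3*4*u² = -12*u²)
E(Z, h) = (62 + h)*(65 + h) (E(Z, h) = (h + 62)*(65 + h) = (62 + h)*(65 + h))
37759 - E(33, 3*(-3 + n(f, 3))) = 37759 - (4030 + (3*(-3 - 12*(-1)²))² + 127*(3*(-3 - 12*(-1)²))) = 37759 - (4030 + (3*(-3 - 12*1))² + 127*(3*(-3 - 12*1))) = 37759 - (4030 + (3*(-3 - 12))² + 127*(3*(-3 - 12))) = 37759 - (4030 + (3*(-15))² + 127*(3*(-15))) = 37759 - (4030 + (-45)² + 127*(-45)) = 37759 - (4030 + 2025 - 5715) = 37759 - 1*340 = 37759 - 340 = 37419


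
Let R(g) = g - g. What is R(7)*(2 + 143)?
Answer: 0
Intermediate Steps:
R(g) = 0
R(7)*(2 + 143) = 0*(2 + 143) = 0*145 = 0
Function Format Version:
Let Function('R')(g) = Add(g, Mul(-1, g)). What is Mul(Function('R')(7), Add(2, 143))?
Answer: 0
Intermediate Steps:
Function('R')(g) = 0
Mul(Function('R')(7), Add(2, 143)) = Mul(0, Add(2, 143)) = Mul(0, 145) = 0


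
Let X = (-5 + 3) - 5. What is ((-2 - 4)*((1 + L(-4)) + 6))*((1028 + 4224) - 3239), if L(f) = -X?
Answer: -169092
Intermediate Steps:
X = -7 (X = -2 - 5 = -7)
L(f) = 7 (L(f) = -1*(-7) = 7)
((-2 - 4)*((1 + L(-4)) + 6))*((1028 + 4224) - 3239) = ((-2 - 4)*((1 + 7) + 6))*((1028 + 4224) - 3239) = (-6*(8 + 6))*(5252 - 3239) = -6*14*2013 = -84*2013 = -169092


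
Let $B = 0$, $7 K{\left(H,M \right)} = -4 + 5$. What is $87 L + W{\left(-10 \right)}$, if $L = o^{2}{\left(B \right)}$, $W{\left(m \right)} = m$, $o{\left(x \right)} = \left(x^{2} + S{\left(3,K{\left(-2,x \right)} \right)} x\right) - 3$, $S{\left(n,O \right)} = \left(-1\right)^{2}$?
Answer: $773$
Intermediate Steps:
$K{\left(H,M \right)} = \frac{1}{7}$ ($K{\left(H,M \right)} = \frac{-4 + 5}{7} = \frac{1}{7} \cdot 1 = \frac{1}{7}$)
$S{\left(n,O \right)} = 1$
$o{\left(x \right)} = -3 + x + x^{2}$ ($o{\left(x \right)} = \left(x^{2} + 1 x\right) - 3 = \left(x^{2} + x\right) - 3 = \left(x + x^{2}\right) - 3 = -3 + x + x^{2}$)
$L = 9$ ($L = \left(-3 + 0 + 0^{2}\right)^{2} = \left(-3 + 0 + 0\right)^{2} = \left(-3\right)^{2} = 9$)
$87 L + W{\left(-10 \right)} = 87 \cdot 9 - 10 = 783 - 10 = 773$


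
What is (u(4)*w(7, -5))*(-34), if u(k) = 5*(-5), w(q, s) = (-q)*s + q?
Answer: 35700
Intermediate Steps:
w(q, s) = q - q*s (w(q, s) = -q*s + q = q - q*s)
u(k) = -25
(u(4)*w(7, -5))*(-34) = -175*(1 - 1*(-5))*(-34) = -175*(1 + 5)*(-34) = -175*6*(-34) = -25*42*(-34) = -1050*(-34) = 35700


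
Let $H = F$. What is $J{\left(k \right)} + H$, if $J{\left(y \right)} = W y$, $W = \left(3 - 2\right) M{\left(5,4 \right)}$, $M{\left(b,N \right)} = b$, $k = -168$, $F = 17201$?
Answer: $16361$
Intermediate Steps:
$H = 17201$
$W = 5$ ($W = \left(3 - 2\right) 5 = 1 \cdot 5 = 5$)
$J{\left(y \right)} = 5 y$
$J{\left(k \right)} + H = 5 \left(-168\right) + 17201 = -840 + 17201 = 16361$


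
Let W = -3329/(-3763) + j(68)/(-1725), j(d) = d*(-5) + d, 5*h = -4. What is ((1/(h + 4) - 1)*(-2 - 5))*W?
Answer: 520986697/103858800 ≈ 5.0163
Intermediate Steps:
h = -4/5 (h = (1/5)*(-4) = -4/5 ≈ -0.80000)
j(d) = -4*d (j(d) = -5*d + d = -4*d)
W = 6766061/6491175 (W = -3329/(-3763) - 4*68/(-1725) = -3329*(-1/3763) - 272*(-1/1725) = 3329/3763 + 272/1725 = 6766061/6491175 ≈ 1.0423)
((1/(h + 4) - 1)*(-2 - 5))*W = ((1/(-4/5 + 4) - 1)*(-2 - 5))*(6766061/6491175) = ((1/(16/5) - 1)*(-7))*(6766061/6491175) = ((5/16 - 1)*(-7))*(6766061/6491175) = -11/16*(-7)*(6766061/6491175) = (77/16)*(6766061/6491175) = 520986697/103858800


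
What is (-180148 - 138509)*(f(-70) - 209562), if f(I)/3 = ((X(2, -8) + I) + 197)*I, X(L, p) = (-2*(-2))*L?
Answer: 75812324184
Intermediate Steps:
X(L, p) = 4*L
f(I) = 3*I*(205 + I) (f(I) = 3*(((4*2 + I) + 197)*I) = 3*(((8 + I) + 197)*I) = 3*((205 + I)*I) = 3*(I*(205 + I)) = 3*I*(205 + I))
(-180148 - 138509)*(f(-70) - 209562) = (-180148 - 138509)*(3*(-70)*(205 - 70) - 209562) = -318657*(3*(-70)*135 - 209562) = -318657*(-28350 - 209562) = -318657*(-237912) = 75812324184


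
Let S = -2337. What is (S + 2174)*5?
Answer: -815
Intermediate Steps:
(S + 2174)*5 = (-2337 + 2174)*5 = -163*5 = -815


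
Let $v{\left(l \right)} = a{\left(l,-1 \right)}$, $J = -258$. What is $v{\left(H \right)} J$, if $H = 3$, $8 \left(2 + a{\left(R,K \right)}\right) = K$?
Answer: $\frac{2193}{4} \approx 548.25$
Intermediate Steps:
$a{\left(R,K \right)} = -2 + \frac{K}{8}$
$v{\left(l \right)} = - \frac{17}{8}$ ($v{\left(l \right)} = -2 + \frac{1}{8} \left(-1\right) = -2 - \frac{1}{8} = - \frac{17}{8}$)
$v{\left(H \right)} J = \left(- \frac{17}{8}\right) \left(-258\right) = \frac{2193}{4}$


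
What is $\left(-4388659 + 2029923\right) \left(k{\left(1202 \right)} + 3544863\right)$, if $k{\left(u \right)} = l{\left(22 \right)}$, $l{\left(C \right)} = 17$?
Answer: $-8361436071680$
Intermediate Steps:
$k{\left(u \right)} = 17$
$\left(-4388659 + 2029923\right) \left(k{\left(1202 \right)} + 3544863\right) = \left(-4388659 + 2029923\right) \left(17 + 3544863\right) = \left(-2358736\right) 3544880 = -8361436071680$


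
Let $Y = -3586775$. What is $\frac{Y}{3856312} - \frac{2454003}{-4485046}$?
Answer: $- \frac{3311724824857}{8647868355176} \approx -0.38295$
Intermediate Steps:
$\frac{Y}{3856312} - \frac{2454003}{-4485046} = - \frac{3586775}{3856312} - \frac{2454003}{-4485046} = \left(-3586775\right) \frac{1}{3856312} - - \frac{2454003}{4485046} = - \frac{3586775}{3856312} + \frac{2454003}{4485046} = - \frac{3311724824857}{8647868355176}$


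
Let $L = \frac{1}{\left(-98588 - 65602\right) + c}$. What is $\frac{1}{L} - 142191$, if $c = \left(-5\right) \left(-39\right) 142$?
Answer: $-278691$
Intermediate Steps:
$c = 27690$ ($c = 195 \cdot 142 = 27690$)
$L = - \frac{1}{136500}$ ($L = \frac{1}{\left(-98588 - 65602\right) + 27690} = \frac{1}{-164190 + 27690} = \frac{1}{-136500} = - \frac{1}{136500} \approx -7.326 \cdot 10^{-6}$)
$\frac{1}{L} - 142191 = \frac{1}{- \frac{1}{136500}} - 142191 = -136500 - 142191 = -278691$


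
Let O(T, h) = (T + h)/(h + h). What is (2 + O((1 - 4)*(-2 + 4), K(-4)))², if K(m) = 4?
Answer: 49/16 ≈ 3.0625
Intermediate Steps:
O(T, h) = (T + h)/(2*h) (O(T, h) = (T + h)/((2*h)) = (T + h)*(1/(2*h)) = (T + h)/(2*h))
(2 + O((1 - 4)*(-2 + 4), K(-4)))² = (2 + (½)*((1 - 4)*(-2 + 4) + 4)/4)² = (2 + (½)*(¼)*(-3*2 + 4))² = (2 + (½)*(¼)*(-6 + 4))² = (2 + (½)*(¼)*(-2))² = (2 - ¼)² = (7/4)² = 49/16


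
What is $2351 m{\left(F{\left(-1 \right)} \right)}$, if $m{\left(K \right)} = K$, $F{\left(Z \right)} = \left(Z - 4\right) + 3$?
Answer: $-4702$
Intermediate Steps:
$F{\left(Z \right)} = -1 + Z$ ($F{\left(Z \right)} = \left(-4 + Z\right) + 3 = -1 + Z$)
$2351 m{\left(F{\left(-1 \right)} \right)} = 2351 \left(-1 - 1\right) = 2351 \left(-2\right) = -4702$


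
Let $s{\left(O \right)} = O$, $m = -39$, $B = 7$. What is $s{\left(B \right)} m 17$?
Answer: $-4641$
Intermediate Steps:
$s{\left(B \right)} m 17 = 7 \left(-39\right) 17 = \left(-273\right) 17 = -4641$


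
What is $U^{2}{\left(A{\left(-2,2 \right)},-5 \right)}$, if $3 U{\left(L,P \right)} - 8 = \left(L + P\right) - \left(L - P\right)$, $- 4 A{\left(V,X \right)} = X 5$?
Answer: $\frac{4}{9} \approx 0.44444$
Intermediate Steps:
$A{\left(V,X \right)} = - \frac{5 X}{4}$ ($A{\left(V,X \right)} = - \frac{X 5}{4} = - \frac{5 X}{4}$)
$U{\left(L,P \right)} = \frac{8}{3} + \frac{2 P}{3}$ ($U{\left(L,P \right)} = \frac{8}{3} + \frac{\left(L + P\right) - \left(L - P\right)}{3} = \frac{8}{3} + \frac{2 P}{3}$)
$U^{2}{\left(A{\left(-2,2 \right)},-5 \right)} = \left(\frac{8}{3} + \frac{2}{3} \left(-5\right)\right)^{2} = \left(\frac{8}{3} - \frac{10}{3}\right)^{2} = \left(- \frac{2}{3}\right)^{2} = \frac{4}{9}$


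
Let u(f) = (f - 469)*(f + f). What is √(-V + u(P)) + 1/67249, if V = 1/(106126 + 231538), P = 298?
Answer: 1/67249 + 5*I*√1815649096511/21104 ≈ 1.487e-5 + 319.24*I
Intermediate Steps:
u(f) = 2*f*(-469 + f) (u(f) = (-469 + f)*(2*f) = 2*f*(-469 + f))
V = 1/337664 ≈ 2.9615e-6
√(-V + u(P)) + 1/67249 = √(-1*1/337664 + 2*298*(-469 + 298)) + 1/67249 = √(-1/337664 + 2*298*(-171)) + 1/67249 = √(-1/337664 - 101916) + 1/67249 = √(-34413364225/337664) + 1/67249 = 5*I*√1815649096511/21104 + 1/67249 = 1/67249 + 5*I*√1815649096511/21104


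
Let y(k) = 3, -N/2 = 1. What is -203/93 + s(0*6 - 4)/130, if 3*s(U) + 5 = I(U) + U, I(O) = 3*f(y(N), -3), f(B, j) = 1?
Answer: -13288/6045 ≈ -2.1982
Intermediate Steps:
N = -2 (N = -2*1 = -2)
I(O) = 3 (I(O) = 3*1 = 3)
s(U) = -⅔ + U/3 (s(U) = -5/3 + (3 + U)/3 = -5/3 + (1 + U/3) = -⅔ + U/3)
-203/93 + s(0*6 - 4)/130 = -203/93 + (-⅔ + (0*6 - 4)/3)/130 = -203*1/93 + (-⅔ + (0 - 4)/3)*(1/130) = -203/93 + (-⅔ + (⅓)*(-4))*(1/130) = -203/93 + (-⅔ - 4/3)*(1/130) = -203/93 - 2*1/130 = -203/93 - 1/65 = -13288/6045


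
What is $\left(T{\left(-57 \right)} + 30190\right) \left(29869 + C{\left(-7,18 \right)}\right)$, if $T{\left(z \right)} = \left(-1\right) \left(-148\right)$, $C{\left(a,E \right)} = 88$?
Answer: $908835466$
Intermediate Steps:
$T{\left(z \right)} = 148$
$\left(T{\left(-57 \right)} + 30190\right) \left(29869 + C{\left(-7,18 \right)}\right) = \left(148 + 30190\right) \left(29869 + 88\right) = 30338 \cdot 29957 = 908835466$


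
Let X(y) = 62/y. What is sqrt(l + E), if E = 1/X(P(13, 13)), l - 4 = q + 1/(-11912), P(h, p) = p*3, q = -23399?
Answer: 3*I*sqrt(88613855001274)/184636 ≈ 152.95*I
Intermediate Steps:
P(h, p) = 3*p
l = -278681241/11912 (l = 4 + (-23399 + 1/(-11912)) = 4 + (-23399 - 1/11912) = 4 - 278728889/11912 = -278681241/11912 ≈ -23395.)
E = 39/62 (E = 1/(62/((3*13))) = 1/(62/39) = 39/62 ≈ 0.62903)
sqrt(l + E) = sqrt(-278681241/11912 + 39/62) = sqrt(-8638886187/369272) = 3*I*sqrt(88613855001274)/184636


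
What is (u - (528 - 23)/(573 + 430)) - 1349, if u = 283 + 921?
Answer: -145940/1003 ≈ -145.50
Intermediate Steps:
u = 1204
(u - (528 - 23)/(573 + 430)) - 1349 = (1204 - (528 - 23)/(573 + 430)) - 1349 = (1204 - 505/1003) - 1349 = 1207107/1003 - 1349 = -145940/1003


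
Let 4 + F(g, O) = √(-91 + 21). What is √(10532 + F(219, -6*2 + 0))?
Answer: √(10528 + I*√70) ≈ 102.61 + 0.0408*I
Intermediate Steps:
F(g, O) = -4 + I*√70 (F(g, O) = -4 + √(-91 + 21) = -4 + √(-70) = -4 + I*√70)
√(10532 + F(219, -6*2 + 0)) = √(10532 + (-4 + I*√70)) = √(10528 + I*√70)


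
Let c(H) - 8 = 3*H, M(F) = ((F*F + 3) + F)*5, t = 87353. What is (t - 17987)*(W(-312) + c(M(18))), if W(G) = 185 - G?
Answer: 393998880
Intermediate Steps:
M(F) = 15 + 5*F + 5*F² (M(F) = ((F² + 3) + F)*5 = ((3 + F²) + F)*5 = (3 + F + F²)*5 = 15 + 5*F + 5*F²)
c(H) = 8 + 3*H
(t - 17987)*(W(-312) + c(M(18))) = (87353 - 17987)*((185 - 1*(-312)) + (8 + 3*(15 + 5*18 + 5*18²))) = 69366*((185 + 312) + (8 + 3*(15 + 90 + 5*324))) = 69366*(497 + (8 + 3*(15 + 90 + 1620))) = 69366*(497 + (8 + 3*1725)) = 69366*(497 + (8 + 5175)) = 69366*(497 + 5183) = 69366*5680 = 393998880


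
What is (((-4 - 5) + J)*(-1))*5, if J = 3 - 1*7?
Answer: 65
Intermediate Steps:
J = -4 (J = 3 - 7 = -4)
(((-4 - 5) + J)*(-1))*5 = (((-4 - 5) - 4)*(-1))*5 = ((-9 - 4)*(-1))*5 = -13*(-1)*5 = 13*5 = 65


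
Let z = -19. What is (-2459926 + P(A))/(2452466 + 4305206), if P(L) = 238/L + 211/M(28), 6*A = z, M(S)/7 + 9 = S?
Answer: -17219997/47303704 ≈ -0.36403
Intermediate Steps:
M(S) = -63 + 7*S
A = -19/6 (A = (1/6)*(-19) = -19/6 ≈ -3.1667)
P(L) = 211/133 + 238/L (P(L) = 238/L + 211/(-63 + 7*28) = 238/L + 211/(-63 + 196) = 238/L + 211/133 = 211/133 + 238/L)
(-2459926 + P(A))/(2452466 + 4305206) = (-2459926 + (211/133 + 238/(-19/6)))/(2452466 + 4305206) = (-2459926 + (211/133 + 238*(-6/19)))/6757672 = (-2459926 + (211/133 - 1428/19))*(1/6757672) = (-2459926 - 515/7)*(1/6757672) = -17219997/7*1/6757672 = -17219997/47303704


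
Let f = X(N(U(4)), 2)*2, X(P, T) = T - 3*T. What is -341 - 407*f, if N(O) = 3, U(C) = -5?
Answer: 2915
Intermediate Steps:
X(P, T) = -2*T
f = -8 (f = -2*2*2 = -4*2 = -8)
-341 - 407*f = -341 - 407*(-8) = -341 + 3256 = 2915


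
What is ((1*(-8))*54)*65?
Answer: -28080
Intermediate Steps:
((1*(-8))*54)*65 = -8*54*65 = -432*65 = -28080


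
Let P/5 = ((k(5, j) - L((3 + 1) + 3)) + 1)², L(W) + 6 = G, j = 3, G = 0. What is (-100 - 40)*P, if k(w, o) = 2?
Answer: -56700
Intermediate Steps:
L(W) = -6 (L(W) = -6 + 0 = -6)
P = 405 (P = 5*((2 - 1*(-6)) + 1)² = 5*((2 + 6) + 1)² = 5*(8 + 1)² = 5*9² = 5*81 = 405)
(-100 - 40)*P = (-100 - 40)*405 = -140*405 = -56700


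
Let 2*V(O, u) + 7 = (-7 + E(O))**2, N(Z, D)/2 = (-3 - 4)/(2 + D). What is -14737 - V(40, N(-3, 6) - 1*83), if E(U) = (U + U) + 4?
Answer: -17698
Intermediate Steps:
E(U) = 4 + 2*U (E(U) = 2*U + 4 = 4 + 2*U)
N(Z, D) = -14/(2 + D) (N(Z, D) = 2*((-3 - 4)/(2 + D)) = 2*(-7/(2 + D)) = -14/(2 + D))
V(O, u) = -7/2 + (-3 + 2*O)**2/2 (V(O, u) = -7/2 + (-7 + (4 + 2*O))**2/2 = -7/2 + (-3 + 2*O)**2/2)
-14737 - V(40, N(-3, 6) - 1*83) = -14737 - (-7/2 + (-3 + 2*40)**2/2) = -14737 - (-7/2 + (-3 + 80)**2/2) = -14737 - (-7/2 + (1/2)*77**2) = -14737 - (-7/2 + (1/2)*5929) = -14737 - (-7/2 + 5929/2) = -14737 - 1*2961 = -14737 - 2961 = -17698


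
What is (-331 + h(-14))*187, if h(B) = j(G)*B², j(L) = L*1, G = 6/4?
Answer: -6919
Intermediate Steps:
G = 3/2 (G = 6*(¼) = 3/2 ≈ 1.5000)
j(L) = L
h(B) = 3*B²/2
(-331 + h(-14))*187 = (-331 + (3/2)*(-14)²)*187 = (-331 + (3/2)*196)*187 = (-331 + 294)*187 = -37*187 = -6919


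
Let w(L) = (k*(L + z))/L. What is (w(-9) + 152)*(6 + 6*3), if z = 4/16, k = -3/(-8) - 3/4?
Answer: 14557/4 ≈ 3639.3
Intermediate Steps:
k = -3/8 (k = -3*(-⅛) - 3*¼ = 3/8 - ¾ = -3/8 ≈ -0.37500)
z = ¼ (z = 4*(1/16) = ¼ ≈ 0.25000)
w(L) = (-3/32 - 3*L/8)/L (w(L) = (-3*(L + ¼)/8)/L = (-3*(¼ + L)/8)/L = (-3/32 - 3*L/8)/L)
(w(-9) + 152)*(6 + 6*3) = ((3/32)*(-1 - 4*(-9))/(-9) + 152)*(6 + 6*3) = ((3/32)*(-⅑)*(-1 + 36) + 152)*(6 + 18) = ((3/32)*(-⅑)*35 + 152)*24 = (-35/96 + 152)*24 = (14557/96)*24 = 14557/4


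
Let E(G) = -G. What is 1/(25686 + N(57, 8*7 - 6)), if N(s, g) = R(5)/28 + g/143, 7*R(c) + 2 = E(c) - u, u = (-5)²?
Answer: 7007/179983108 ≈ 3.8931e-5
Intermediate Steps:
u = 25
R(c) = -27/7 - c/7 (R(c) = -2/7 + (-c - 1*25)/7 = -2/7 + (-c - 25)/7 = -2/7 + (-25 - c)/7 = -2/7 + (-25/7 - c/7) = -27/7 - c/7)
N(s, g) = -8/49 + g/143 (N(s, g) = (-27/7 - ⅐*5)/28 + g/143 = (-27/7 - 5/7)*(1/28) + g*(1/143) = -32/7*1/28 + g/143 = -8/49 + g/143)
1/(25686 + N(57, 8*7 - 6)) = 1/(25686 + (-8/49 + (8*7 - 6)/143)) = 1/(25686 + (-8/49 + (56 - 6)/143)) = 1/(25686 + (-8/49 + (1/143)*50)) = 1/(25686 + (-8/49 + 50/143)) = 1/(25686 + 1306/7007) = 1/(179983108/7007) = 7007/179983108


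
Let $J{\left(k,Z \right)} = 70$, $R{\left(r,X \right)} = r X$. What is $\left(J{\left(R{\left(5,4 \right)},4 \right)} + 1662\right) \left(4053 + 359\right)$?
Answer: $7641584$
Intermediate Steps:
$R{\left(r,X \right)} = X r$
$\left(J{\left(R{\left(5,4 \right)},4 \right)} + 1662\right) \left(4053 + 359\right) = \left(70 + 1662\right) \left(4053 + 359\right) = 1732 \cdot 4412 = 7641584$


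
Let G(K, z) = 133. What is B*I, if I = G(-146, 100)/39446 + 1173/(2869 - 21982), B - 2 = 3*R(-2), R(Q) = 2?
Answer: -2534964/5463271 ≈ -0.46400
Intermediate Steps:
B = 8 (B = 2 + 3*2 = 2 + 6 = 8)
I = -633741/10926542 (I = 133/39446 + 1173/(2869 - 21982) = 133*(1/39446) + 1173/(-19113) = 133/39446 + 1173*(-1/19113) = 133/39446 - 17/277 = -633741/10926542 ≈ -0.058000)
B*I = 8*(-633741/10926542) = -2534964/5463271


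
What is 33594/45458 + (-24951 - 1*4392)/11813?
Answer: -468514086/268497677 ≈ -1.7449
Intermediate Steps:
33594/45458 + (-24951 - 1*4392)/11813 = 33594*(1/45458) + (-24951 - 4392)*(1/11813) = 16797/22729 - 29343*1/11813 = 16797/22729 - 29343/11813 = -468514086/268497677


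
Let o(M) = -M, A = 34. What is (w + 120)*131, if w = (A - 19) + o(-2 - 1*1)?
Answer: 18078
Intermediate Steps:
w = 18 (w = (34 - 19) - (-2 - 1*1) = 15 - (-2 - 1) = 15 - 1*(-3) = 15 + 3 = 18)
(w + 120)*131 = (18 + 120)*131 = 138*131 = 18078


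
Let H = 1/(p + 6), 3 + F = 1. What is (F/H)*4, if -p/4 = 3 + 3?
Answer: 144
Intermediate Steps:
F = -2 (F = -3 + 1 = -2)
p = -24 (p = -4*(3 + 3) = -4*6 = -24)
H = -1/18 (H = 1/(-24 + 6) = 1/(-18) = -1/18 ≈ -0.055556)
(F/H)*4 = (-2/(-1/18))*4 = -18*(-2)*4 = 36*4 = 144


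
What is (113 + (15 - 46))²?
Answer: 6724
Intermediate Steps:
(113 + (15 - 46))² = (113 - 31)² = 82² = 6724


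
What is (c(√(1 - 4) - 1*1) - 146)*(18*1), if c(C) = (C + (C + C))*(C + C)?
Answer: -2844 - 216*I*√3 ≈ -2844.0 - 374.12*I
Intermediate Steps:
c(C) = 6*C² (c(C) = (C + 2*C)*(2*C) = (3*C)*(2*C) = 6*C²)
(c(√(1 - 4) - 1*1) - 146)*(18*1) = (6*(√(1 - 4) - 1*1)² - 146)*(18*1) = (6*(√(-3) - 1)² - 146)*18 = (6*(I*√3 - 1)² - 146)*18 = (6*(-1 + I*√3)² - 146)*18 = (-146 + 6*(-1 + I*√3)²)*18 = -2628 + 108*(-1 + I*√3)²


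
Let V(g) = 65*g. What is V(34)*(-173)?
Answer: -382330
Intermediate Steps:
V(34)*(-173) = (65*34)*(-173) = 2210*(-173) = -382330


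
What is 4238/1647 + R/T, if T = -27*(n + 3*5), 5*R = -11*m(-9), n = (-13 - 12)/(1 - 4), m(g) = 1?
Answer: 1485313/576450 ≈ 2.5767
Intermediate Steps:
n = 25/3 (n = -25/(-3) = -25*(-⅓) = 25/3 ≈ 8.3333)
R = -11/5 (R = (-11*1)/5 = (⅕)*(-11) = -11/5 ≈ -2.2000)
T = -630 (T = -27*(25/3 + 3*5) = -27*(25/3 + 15) = -27*70/3 = -630)
4238/1647 + R/T = 4238/1647 - 11/5/(-630) = 4238*(1/1647) - 11/5*(-1/630) = 4238/1647 + 11/3150 = 1485313/576450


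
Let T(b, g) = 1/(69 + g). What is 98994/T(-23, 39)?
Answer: 10691352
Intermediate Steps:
98994/T(-23, 39) = 98994/(1/(69 + 39)) = 98994/(1/108) = 98994*108 = 10691352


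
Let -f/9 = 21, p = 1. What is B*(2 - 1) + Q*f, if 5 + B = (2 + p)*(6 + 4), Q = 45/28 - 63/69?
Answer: -9769/92 ≈ -106.18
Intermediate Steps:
Q = 447/644 (Q = 45*(1/28) - 63*1/69 = 45/28 - 21/23 = 447/644 ≈ 0.69410)
B = 25 (B = -5 + (2 + 1)*(6 + 4) = -5 + 3*10 = -5 + 30 = 25)
f = -189 (f = -9*21 = -189)
B*(2 - 1) + Q*f = 25*(2 - 1) + (447/644)*(-189) = 25*1 - 12069/92 = 25 - 12069/92 = -9769/92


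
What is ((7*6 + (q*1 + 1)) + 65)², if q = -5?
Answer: 10609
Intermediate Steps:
((7*6 + (q*1 + 1)) + 65)² = ((7*6 + (-5*1 + 1)) + 65)² = ((42 + (-5 + 1)) + 65)² = ((42 - 4) + 65)² = (38 + 65)² = 103² = 10609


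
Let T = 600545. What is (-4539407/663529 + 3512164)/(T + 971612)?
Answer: 2330418127349/1043171762053 ≈ 2.2340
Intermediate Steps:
(-4539407/663529 + 3512164)/(T + 971612) = (-4539407/663529 + 3512164)/(600545 + 971612) = (-4539407*1/663529 + 3512164)/1572157 = (-4539407/663529 + 3512164)*(1/1572157) = (2330418127349/663529)*(1/1572157) = 2330418127349/1043171762053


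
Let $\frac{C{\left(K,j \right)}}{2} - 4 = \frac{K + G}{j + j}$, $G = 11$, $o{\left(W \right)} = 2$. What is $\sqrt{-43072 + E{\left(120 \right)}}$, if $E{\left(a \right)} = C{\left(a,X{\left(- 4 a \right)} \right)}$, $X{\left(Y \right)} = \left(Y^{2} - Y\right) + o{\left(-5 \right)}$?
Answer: $\frac{i \sqrt{2295590996353594}}{230882} \approx 207.52 i$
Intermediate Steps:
$X{\left(Y \right)} = 2 + Y^{2} - Y$ ($X{\left(Y \right)} = \left(Y^{2} - Y\right) + 2 = 2 + Y^{2} - Y$)
$C{\left(K,j \right)} = 8 + \frac{11 + K}{j}$ ($C{\left(K,j \right)} = 8 + 2 \frac{K + 11}{j + j} = 8 + 2 \frac{11 + K}{2 j} = 8 + \frac{11 + K}{j}$)
$E{\left(a \right)} = \frac{27 + 33 a + 128 a^{2}}{2 + 4 a + 16 a^{2}}$ ($E{\left(a \right)} = \frac{11 + a + 8 \left(2 + \left(- 4 a\right)^{2} - - 4 a\right)}{2 + \left(- 4 a\right)^{2} - - 4 a} = \frac{11 + a + 8 \left(2 + 16 a^{2} + 4 a\right)}{2 + 16 a^{2} + 4 a} = \frac{11 + a + 8 \left(2 + 4 a + 16 a^{2}\right)}{2 + 4 a + 16 a^{2}} = \frac{11 + a + \left(16 + 32 a + 128 a^{2}\right)}{2 + 4 a + 16 a^{2}} = \frac{27 + 33 a + 128 a^{2}}{2 + 4 a + 16 a^{2}}$)
$\sqrt{-43072 + E{\left(120 \right)}} = \sqrt{-43072 + \frac{27 + 33 \cdot 120 + 128 \cdot 120^{2}}{2 \left(1 + 2 \cdot 120 + 8 \cdot 120^{2}\right)}} = \sqrt{-43072 + \frac{27 + 3960 + 128 \cdot 14400}{2 \left(1 + 240 + 8 \cdot 14400\right)}} = \sqrt{-43072 + \frac{27 + 3960 + 1843200}{2 \left(1 + 240 + 115200\right)}} = \sqrt{-43072 + \frac{1}{2} \cdot \frac{1}{115441} \cdot 1847187} = \sqrt{-43072 + \frac{1847187}{230882}} = \sqrt{- \frac{9942702317}{230882}} = \frac{i \sqrt{2295590996353594}}{230882}$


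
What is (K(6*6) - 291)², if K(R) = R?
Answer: 65025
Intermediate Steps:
(K(6*6) - 291)² = (6*6 - 291)² = (36 - 291)² = (-255)² = 65025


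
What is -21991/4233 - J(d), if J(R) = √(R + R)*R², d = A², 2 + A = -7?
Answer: -21991/4233 - 59049*√2 ≈ -83513.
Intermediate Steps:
A = -9 (A = -2 - 7 = -9)
d = 81 (d = (-9)² = 81)
J(R) = √2*R^(5/2) (J(R) = √(2*R)*R² = (√2*√R)*R² = √2*R^(5/2))
-21991/4233 - J(d) = -21991/4233 - √2*81^(5/2) = -21991*1/4233 - √2*59049 = -21991/4233 - 59049*√2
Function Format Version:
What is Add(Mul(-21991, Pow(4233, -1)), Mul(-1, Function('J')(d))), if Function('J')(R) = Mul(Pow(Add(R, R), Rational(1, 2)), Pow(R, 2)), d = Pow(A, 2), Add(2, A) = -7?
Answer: Add(Rational(-21991, 4233), Mul(-59049, Pow(2, Rational(1, 2)))) ≈ -83513.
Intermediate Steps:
A = -9 (A = Add(-2, -7) = -9)
d = 81 (d = Pow(-9, 2) = 81)
Function('J')(R) = Mul(Pow(2, Rational(1, 2)), Pow(R, Rational(5, 2))) (Function('J')(R) = Mul(Pow(Mul(2, R), Rational(1, 2)), Pow(R, 2)) = Mul(Mul(Pow(2, Rational(1, 2)), Pow(R, Rational(1, 2))), Pow(R, 2)) = Mul(Pow(2, Rational(1, 2)), Pow(R, Rational(5, 2))))
Add(Mul(-21991, Pow(4233, -1)), Mul(-1, Function('J')(d))) = Add(Mul(-21991, Pow(4233, -1)), Mul(-1, Mul(Pow(2, Rational(1, 2)), Pow(81, Rational(5, 2))))) = Add(Mul(-21991, Rational(1, 4233)), Mul(-1, Mul(Pow(2, Rational(1, 2)), 59049))) = Add(Rational(-21991, 4233), Mul(-1, Mul(59049, Pow(2, Rational(1, 2))))) = Add(Rational(-21991, 4233), Mul(-59049, Pow(2, Rational(1, 2))))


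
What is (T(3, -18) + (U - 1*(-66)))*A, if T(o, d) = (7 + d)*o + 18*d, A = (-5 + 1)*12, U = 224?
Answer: 3216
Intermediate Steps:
A = -48 (A = -4*12 = -48)
T(o, d) = 18*d + o*(7 + d) (T(o, d) = o*(7 + d) + 18*d = 18*d + o*(7 + d))
(T(3, -18) + (U - 1*(-66)))*A = ((7*3 + 18*(-18) - 18*3) + (224 - 1*(-66)))*(-48) = ((21 - 324 - 54) + (224 + 66))*(-48) = (-357 + 290)*(-48) = -67*(-48) = 3216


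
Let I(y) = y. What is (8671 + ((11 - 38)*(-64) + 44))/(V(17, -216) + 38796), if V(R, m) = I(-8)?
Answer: 10443/38788 ≈ 0.26923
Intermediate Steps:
V(R, m) = -8
(8671 + ((11 - 38)*(-64) + 44))/(V(17, -216) + 38796) = (8671 + ((11 - 38)*(-64) + 44))/(-8 + 38796) = (8671 + (-27*(-64) + 44))/38788 = (8671 + (1728 + 44))*(1/38788) = (8671 + 1772)*(1/38788) = 10443*(1/38788) = 10443/38788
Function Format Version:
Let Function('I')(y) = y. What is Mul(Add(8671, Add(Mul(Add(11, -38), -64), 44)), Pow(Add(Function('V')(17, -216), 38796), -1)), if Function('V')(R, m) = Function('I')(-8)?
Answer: Rational(10443, 38788) ≈ 0.26923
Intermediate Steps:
Function('V')(R, m) = -8
Mul(Add(8671, Add(Mul(Add(11, -38), -64), 44)), Pow(Add(Function('V')(17, -216), 38796), -1)) = Mul(Add(8671, Add(Mul(Add(11, -38), -64), 44)), Pow(Add(-8, 38796), -1)) = Mul(Add(8671, Add(Mul(-27, -64), 44)), Pow(38788, -1)) = Mul(Add(8671, Add(1728, 44)), Rational(1, 38788)) = Mul(Add(8671, 1772), Rational(1, 38788)) = Mul(10443, Rational(1, 38788)) = Rational(10443, 38788)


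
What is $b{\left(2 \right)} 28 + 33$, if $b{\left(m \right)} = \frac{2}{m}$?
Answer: $61$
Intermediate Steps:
$b{\left(2 \right)} 28 + 33 = \frac{2}{2} \cdot 28 + 33 = 2 \cdot \frac{1}{2} \cdot 28 + 33 = 1 \cdot 28 + 33 = 28 + 33 = 61$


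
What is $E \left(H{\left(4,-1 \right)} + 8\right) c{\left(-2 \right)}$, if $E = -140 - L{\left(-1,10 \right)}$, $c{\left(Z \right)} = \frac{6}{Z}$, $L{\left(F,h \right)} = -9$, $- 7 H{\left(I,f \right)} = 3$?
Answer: $\frac{20829}{7} \approx 2975.6$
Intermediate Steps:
$H{\left(I,f \right)} = - \frac{3}{7}$ ($H{\left(I,f \right)} = \left(- \frac{1}{7}\right) 3 = - \frac{3}{7}$)
$E = -131$ ($E = -140 - -9 = -140 + 9 = -131$)
$E \left(H{\left(4,-1 \right)} + 8\right) c{\left(-2 \right)} = - 131 \left(- \frac{3}{7} + 8\right) \frac{6}{-2} = - 131 \frac{53 \cdot 6 \left(- \frac{1}{2}\right)}{7} = - 131 \cdot \frac{53}{7} \left(-3\right) = \left(-131\right) \left(- \frac{159}{7}\right) = \frac{20829}{7}$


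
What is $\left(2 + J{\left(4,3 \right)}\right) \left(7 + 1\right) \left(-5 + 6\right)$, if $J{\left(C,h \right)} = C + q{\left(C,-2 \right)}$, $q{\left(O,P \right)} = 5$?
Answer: $88$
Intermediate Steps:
$J{\left(C,h \right)} = 5 + C$ ($J{\left(C,h \right)} = C + 5 = 5 + C$)
$\left(2 + J{\left(4,3 \right)}\right) \left(7 + 1\right) \left(-5 + 6\right) = \left(2 + \left(5 + 4\right)\right) \left(7 + 1\right) \left(-5 + 6\right) = \left(2 + 9\right) 8 \cdot 1 = 11 \cdot 8 = 88$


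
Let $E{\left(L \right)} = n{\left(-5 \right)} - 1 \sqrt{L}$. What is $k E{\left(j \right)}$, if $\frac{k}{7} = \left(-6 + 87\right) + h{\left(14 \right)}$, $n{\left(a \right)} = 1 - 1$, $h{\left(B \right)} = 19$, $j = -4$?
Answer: $- 1400 i \approx - 1400.0 i$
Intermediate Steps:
$n{\left(a \right)} = 0$ ($n{\left(a \right)} = 1 - 1 = 0$)
$E{\left(L \right)} = - \sqrt{L}$ ($E{\left(L \right)} = 0 - 1 \sqrt{L} = 0 - \sqrt{L} = - \sqrt{L}$)
$k = 700$ ($k = 7 \left(\left(-6 + 87\right) + 19\right) = 7 \left(81 + 19\right) = 7 \cdot 100 = 700$)
$k E{\left(j \right)} = 700 \left(- \sqrt{-4}\right) = 700 \left(- 2 i\right) = - 1400 i$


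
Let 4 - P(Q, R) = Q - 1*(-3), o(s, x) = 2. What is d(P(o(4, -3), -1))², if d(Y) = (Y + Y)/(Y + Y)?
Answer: 1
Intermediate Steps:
P(Q, R) = 1 - Q (P(Q, R) = 4 - (Q - 1*(-3)) = 4 - (Q + 3) = 4 - (3 + Q) = 4 + (-3 - Q) = 1 - Q)
d(Y) = 1 (d(Y) = (2*Y)/((2*Y)) = (2*Y)*(1/(2*Y)) = 1)
d(P(o(4, -3), -1))² = 1² = 1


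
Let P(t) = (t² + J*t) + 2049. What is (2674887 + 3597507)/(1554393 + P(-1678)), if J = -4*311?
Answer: 1045399/1076593 ≈ 0.97103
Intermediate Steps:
J = -1244
P(t) = 2049 + t² - 1244*t (P(t) = (t² - 1244*t) + 2049 = 2049 + t² - 1244*t)
(2674887 + 3597507)/(1554393 + P(-1678)) = (2674887 + 3597507)/(1554393 + (2049 + (-1678)² - 1244*(-1678))) = 6272394/(1554393 + (2049 + 2815684 + 2087432)) = 6272394/(1554393 + 4905165) = 6272394/6459558 = 6272394*(1/6459558) = 1045399/1076593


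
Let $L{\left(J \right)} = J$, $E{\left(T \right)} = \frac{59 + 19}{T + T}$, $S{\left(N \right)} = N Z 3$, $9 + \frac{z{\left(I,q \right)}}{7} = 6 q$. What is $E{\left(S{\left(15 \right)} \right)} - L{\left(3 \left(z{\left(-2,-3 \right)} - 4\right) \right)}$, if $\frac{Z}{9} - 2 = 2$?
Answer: $\frac{312673}{540} \approx 579.02$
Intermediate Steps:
$z{\left(I,q \right)} = -63 + 42 q$ ($z{\left(I,q \right)} = -63 + 7 \cdot 6 q = -63 + 42 q$)
$Z = 36$ ($Z = 18 + 9 \cdot 2 = 18 + 18 = 36$)
$S{\left(N \right)} = 108 N$ ($S{\left(N \right)} = N 36 \cdot 3 = 36 N 3 = 108 N$)
$E{\left(T \right)} = \frac{39}{T}$ ($E{\left(T \right)} = \frac{78}{2 T} = 78 \frac{1}{2 T} = \frac{39}{T}$)
$E{\left(S{\left(15 \right)} \right)} - L{\left(3 \left(z{\left(-2,-3 \right)} - 4\right) \right)} = \frac{39}{108 \cdot 15} - 3 \left(\left(-63 + 42 \left(-3\right)\right) - 4\right) = \frac{39}{1620} - 3 \left(\left(-63 - 126\right) - 4\right) = 39 \cdot \frac{1}{1620} - 3 \left(-189 - 4\right) = \frac{13}{540} - 3 \left(-193\right) = \frac{13}{540} - -579 = \frac{13}{540} + 579 = \frac{312673}{540}$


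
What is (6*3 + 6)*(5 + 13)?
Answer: 432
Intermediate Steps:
(6*3 + 6)*(5 + 13) = (18 + 6)*18 = 24*18 = 432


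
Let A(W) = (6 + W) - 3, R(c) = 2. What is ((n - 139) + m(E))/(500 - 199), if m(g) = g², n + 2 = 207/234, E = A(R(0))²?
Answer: 1801/1118 ≈ 1.6109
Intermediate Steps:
A(W) = 3 + W
E = 25 (E = (3 + 2)² = 5² = 25)
n = -29/26 (n = -2 + 207/234 = -2 + 207*(1/234) = -2 + 23/26 = -29/26 ≈ -1.1154)
((n - 139) + m(E))/(500 - 199) = ((-29/26 - 139) + 25²)/(500 - 199) = (-3643/26 + 625)/301 = (12607/26)*(1/301) = 1801/1118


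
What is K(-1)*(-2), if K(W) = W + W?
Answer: 4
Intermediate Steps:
K(W) = 2*W
K(-1)*(-2) = (2*(-1))*(-2) = -2*(-2) = 4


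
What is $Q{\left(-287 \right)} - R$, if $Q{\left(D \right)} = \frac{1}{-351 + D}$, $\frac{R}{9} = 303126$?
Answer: $- \frac{1740549493}{638} \approx -2.7281 \cdot 10^{6}$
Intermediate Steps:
$R = 2728134$ ($R = 9 \cdot 303126 = 2728134$)
$Q{\left(-287 \right)} - R = \frac{1}{-351 - 287} - 2728134 = \frac{1}{-638} - 2728134 = - \frac{1}{638} - 2728134 = - \frac{1740549493}{638}$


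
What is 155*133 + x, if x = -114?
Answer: 20501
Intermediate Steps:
155*133 + x = 155*133 - 114 = 20615 - 114 = 20501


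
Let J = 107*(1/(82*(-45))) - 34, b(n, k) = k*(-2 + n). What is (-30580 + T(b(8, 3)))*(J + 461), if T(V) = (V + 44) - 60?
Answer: -24088171147/1845 ≈ -1.3056e+7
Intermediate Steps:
T(V) = -16 + V (T(V) = (44 + V) - 60 = -16 + V)
J = -125567/3690 (J = 107*((1/82)*(-1/45)) - 34 = 107*(-1/3690) - 34 = -107/3690 - 34 = -125567/3690 ≈ -34.029)
(-30580 + T(b(8, 3)))*(J + 461) = (-30580 + (-16 + 3*(-2 + 8)))*(-125567/3690 + 461) = (-30580 + (-16 + 3*6))*(1575523/3690) = (-30580 + (-16 + 18))*(1575523/3690) = (-30580 + 2)*(1575523/3690) = -30578*1575523/3690 = -24088171147/1845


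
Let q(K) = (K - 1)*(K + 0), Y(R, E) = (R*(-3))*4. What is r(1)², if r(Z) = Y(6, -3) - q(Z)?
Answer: 5184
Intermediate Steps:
Y(R, E) = -12*R (Y(R, E) = -3*R*4 = -12*R)
q(K) = K*(-1 + K) (q(K) = (-1 + K)*K = K*(-1 + K))
r(Z) = -72 - Z*(-1 + Z) (r(Z) = -12*6 - Z*(-1 + Z) = -72 - Z*(-1 + Z))
r(1)² = (-72 + 1 - 1*1²)² = (-72 + 1 - 1*1)² = (-72 + 1 - 1)² = (-72)² = 5184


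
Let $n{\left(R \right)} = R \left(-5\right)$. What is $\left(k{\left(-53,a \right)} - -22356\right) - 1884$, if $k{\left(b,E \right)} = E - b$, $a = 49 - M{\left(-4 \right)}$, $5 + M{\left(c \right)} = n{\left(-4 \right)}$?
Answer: $20559$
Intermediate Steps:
$n{\left(R \right)} = - 5 R$
$M{\left(c \right)} = 15$ ($M{\left(c \right)} = -5 - -20 = -5 + 20 = 15$)
$a = 34$ ($a = 49 - 15 = 34$)
$\left(k{\left(-53,a \right)} - -22356\right) - 1884 = \left(\left(34 - -53\right) - -22356\right) - 1884 = \left(\left(34 + 53\right) + 22356\right) - 1884 = \left(87 + 22356\right) - 1884 = 22443 - 1884 = 20559$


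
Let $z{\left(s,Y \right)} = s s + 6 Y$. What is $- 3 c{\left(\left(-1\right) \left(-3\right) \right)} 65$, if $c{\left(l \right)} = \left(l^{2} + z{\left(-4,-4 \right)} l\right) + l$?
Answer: $2340$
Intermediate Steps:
$z{\left(s,Y \right)} = s^{2} + 6 Y$
$c{\left(l \right)} = l^{2} - 7 l$ ($c{\left(l \right)} = \left(l^{2} + \left(\left(-4\right)^{2} + 6 \left(-4\right)\right) l\right) + l = \left(l^{2} + \left(16 - 24\right) l\right) + l = \left(l^{2} - 8 l\right) + l = l^{2} - 7 l$)
$- 3 c{\left(\left(-1\right) \left(-3\right) \right)} 65 = - 3 \left(-1\right) \left(-3\right) \left(-7 - -3\right) 65 = - 3 \cdot 3 \left(-7 + 3\right) 65 = - 3 \cdot 3 \left(-4\right) 65 = \left(-3\right) \left(-12\right) 65 = 36 \cdot 65 = 2340$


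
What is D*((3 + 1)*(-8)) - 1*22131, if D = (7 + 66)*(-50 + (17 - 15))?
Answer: 89997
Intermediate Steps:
D = -3504 (D = 73*(-50 + 2) = 73*(-48) = -3504)
D*((3 + 1)*(-8)) - 1*22131 = -3504*(3 + 1)*(-8) - 1*22131 = -14016*(-8) - 22131 = -3504*(-32) - 22131 = 112128 - 22131 = 89997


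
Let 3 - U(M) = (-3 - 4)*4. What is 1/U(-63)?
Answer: 1/31 ≈ 0.032258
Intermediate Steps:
U(M) = 31 (U(M) = 3 - (-3 - 4)*4 = 3 - (-7)*4 = 3 - 1*(-28) = 3 + 28 = 31)
1/U(-63) = 1/31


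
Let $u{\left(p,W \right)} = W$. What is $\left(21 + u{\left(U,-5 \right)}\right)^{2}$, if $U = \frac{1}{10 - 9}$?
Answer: $256$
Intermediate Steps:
$U = 1$ ($U = 1^{-1} = 1$)
$\left(21 + u{\left(U,-5 \right)}\right)^{2} = \left(21 - 5\right)^{2} = 16^{2} = 256$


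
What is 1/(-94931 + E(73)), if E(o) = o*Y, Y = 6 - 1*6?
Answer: -1/94931 ≈ -1.0534e-5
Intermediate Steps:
Y = 0 (Y = 6 - 6 = 0)
E(o) = 0 (E(o) = o*0 = 0)
1/(-94931 + E(73)) = 1/(-94931 + 0) = 1/(-94931) = -1/94931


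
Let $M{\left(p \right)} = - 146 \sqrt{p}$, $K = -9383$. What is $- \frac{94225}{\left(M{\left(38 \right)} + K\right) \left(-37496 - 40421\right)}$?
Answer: $- \frac{884113175}{6796752971477} + \frac{13756850 \sqrt{38}}{6796752971477} \approx -0.0001176$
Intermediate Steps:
$- \frac{94225}{\left(M{\left(38 \right)} + K\right) \left(-37496 - 40421\right)} = - \frac{94225}{\left(- 146 \sqrt{38} - 9383\right) \left(-37496 - 40421\right)} = - \frac{94225}{\left(-9383 - 146 \sqrt{38}\right) \left(-77917\right)} = - \frac{94225}{731095211 + 11375882 \sqrt{38}}$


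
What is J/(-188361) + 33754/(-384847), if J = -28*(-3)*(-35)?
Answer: -1742162338/24163388589 ≈ -0.072099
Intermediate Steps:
J = -2940 (J = 84*(-35) = -2940)
J/(-188361) + 33754/(-384847) = -2940/(-188361) + 33754/(-384847) = -2940*(-1/188361) + 33754*(-1/384847) = 980/62787 - 33754/384847 = -1742162338/24163388589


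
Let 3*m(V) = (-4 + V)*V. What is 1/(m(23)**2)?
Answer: 9/190969 ≈ 4.7128e-5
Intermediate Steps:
m(V) = V*(-4 + V)/3 (m(V) = ((-4 + V)*V)/3 = (V*(-4 + V))/3 = V*(-4 + V)/3)
1/(m(23)**2) = 1/(((1/3)*23*(-4 + 23))**2) = 1/(((1/3)*23*19)**2) = 1/((437/3)**2) = 1/(190969/9) = 9/190969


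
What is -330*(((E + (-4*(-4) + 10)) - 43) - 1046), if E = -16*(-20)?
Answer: 245190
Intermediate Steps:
E = 320
-330*(((E + (-4*(-4) + 10)) - 43) - 1046) = -330*(((320 + (-4*(-4) + 10)) - 43) - 1046) = -330*(((320 + (16 + 10)) - 43) - 1046) = -330*(((320 + 26) - 43) - 1046) = -330*((346 - 43) - 1046) = -330*(303 - 1046) = -330*(-743) = 245190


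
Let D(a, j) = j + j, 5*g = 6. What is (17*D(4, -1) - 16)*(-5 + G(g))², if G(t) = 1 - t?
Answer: -1352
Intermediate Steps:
g = 6/5 (g = (⅕)*6 = 6/5 ≈ 1.2000)
D(a, j) = 2*j
(17*D(4, -1) - 16)*(-5 + G(g))² = (17*(2*(-1)) - 16)*(-5 + (1 - 1*6/5))² = (17*(-2) - 16)*(-5 + (1 - 6/5))² = (-34 - 16)*(-5 - ⅕)² = -50*(-26/5)² = -50*676/25 = -1352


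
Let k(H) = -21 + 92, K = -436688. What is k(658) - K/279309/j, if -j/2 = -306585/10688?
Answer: 6082202093987/85631949765 ≈ 71.027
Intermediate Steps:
k(H) = 71
j = 306585/5344 (j = -(-613170)/10688 = -2*(-306585/10688) = 306585/5344 ≈ 57.370)
k(658) - K/279309/j = 71 - (-436688/279309)/306585/5344 = 71 - (-436688*1/279309)*5344/306585 = 71 - (-436688)*5344/(279309*306585) = 71 - 1*(-2333660672/85631949765) = 71 + 2333660672/85631949765 = 6082202093987/85631949765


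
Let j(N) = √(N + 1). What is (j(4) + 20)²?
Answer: (20 + √5)² ≈ 494.44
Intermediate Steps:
j(N) = √(1 + N)
(j(4) + 20)² = (√(1 + 4) + 20)² = (√5 + 20)² = (20 + √5)²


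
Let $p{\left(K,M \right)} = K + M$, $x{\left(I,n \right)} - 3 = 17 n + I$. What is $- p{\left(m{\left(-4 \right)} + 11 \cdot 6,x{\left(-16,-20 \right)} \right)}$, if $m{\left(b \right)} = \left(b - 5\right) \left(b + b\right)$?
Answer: $215$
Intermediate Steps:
$m{\left(b \right)} = 2 b \left(-5 + b\right)$ ($m{\left(b \right)} = \left(-5 + b\right) 2 b = 2 b \left(-5 + b\right)$)
$x{\left(I,n \right)} = 3 + I + 17 n$ ($x{\left(I,n \right)} = 3 + \left(17 n + I\right) = 3 + \left(I + 17 n\right) = 3 + I + 17 n$)
$- p{\left(m{\left(-4 \right)} + 11 \cdot 6,x{\left(-16,-20 \right)} \right)} = - (\left(2 \left(-4\right) \left(-5 - 4\right) + 11 \cdot 6\right) + \left(3 - 16 + 17 \left(-20\right)\right)) = - (\left(2 \left(-4\right) \left(-9\right) + 66\right) - 353) = - (\left(72 + 66\right) - 353) = - (138 - 353) = \left(-1\right) \left(-215\right) = 215$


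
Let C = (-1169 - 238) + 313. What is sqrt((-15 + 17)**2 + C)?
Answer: I*sqrt(1090) ≈ 33.015*I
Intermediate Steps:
C = -1094 (C = -1407 + 313 = -1094)
sqrt((-15 + 17)**2 + C) = sqrt((-15 + 17)**2 - 1094) = sqrt(2**2 - 1094) = sqrt(4 - 1094) = sqrt(-1090) = I*sqrt(1090)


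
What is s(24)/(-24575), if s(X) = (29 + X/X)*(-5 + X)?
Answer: -114/4915 ≈ -0.023194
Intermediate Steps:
s(X) = -150 + 30*X (s(X) = (29 + 1)*(-5 + X) = 30*(-5 + X) = -150 + 30*X)
s(24)/(-24575) = (-150 + 30*24)/(-24575) = (-150 + 720)*(-1/24575) = 570*(-1/24575) = -114/4915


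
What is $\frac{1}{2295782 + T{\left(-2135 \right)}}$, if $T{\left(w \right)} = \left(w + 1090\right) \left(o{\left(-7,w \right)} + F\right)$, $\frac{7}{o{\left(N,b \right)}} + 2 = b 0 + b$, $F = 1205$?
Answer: $\frac{2137}{2215129624} \approx 9.6473 \cdot 10^{-7}$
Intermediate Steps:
$o{\left(N,b \right)} = \frac{7}{-2 + b}$ ($o{\left(N,b \right)} = \frac{7}{-2 + \left(b 0 + b\right)} = \frac{7}{-2 + \left(0 + b\right)} = \frac{7}{-2 + b}$)
$T{\left(w \right)} = \left(1090 + w\right) \left(1205 + \frac{7}{-2 + w}\right)$ ($T{\left(w \right)} = \left(w + 1090\right) \left(\frac{7}{-2 + w} + 1205\right) = \left(1090 + w\right) \left(1205 + \frac{7}{-2 + w}\right)$)
$\frac{1}{2295782 + T{\left(-2135 \right)}} = \frac{1}{2295782 + \frac{-2619270 + 1205 \left(-2135\right)^{2} + 1311047 \left(-2135\right)}{-2 - 2135}} = \frac{1}{2295782 + \frac{-2619270 + 1205 \cdot 4558225 - 2799085345}{-2137}} = \frac{1}{2295782 - \frac{-2619270 + 5492661125 - 2799085345}{2137}} = \frac{1}{2295782 - \frac{2690956510}{2137}} = \frac{1}{\frac{2215129624}{2137}} = \frac{2137}{2215129624}$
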